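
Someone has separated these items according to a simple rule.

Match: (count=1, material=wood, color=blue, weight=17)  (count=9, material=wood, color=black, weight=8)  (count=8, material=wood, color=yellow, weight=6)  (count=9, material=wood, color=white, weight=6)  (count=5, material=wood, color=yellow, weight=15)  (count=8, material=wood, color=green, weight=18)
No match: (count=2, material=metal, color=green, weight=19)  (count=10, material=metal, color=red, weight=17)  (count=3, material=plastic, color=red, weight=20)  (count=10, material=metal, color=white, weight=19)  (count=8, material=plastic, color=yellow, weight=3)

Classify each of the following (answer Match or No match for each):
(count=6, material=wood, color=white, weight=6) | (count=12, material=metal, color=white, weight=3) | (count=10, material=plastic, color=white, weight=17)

Match, No match, No match

Looking at the examples, the only property every 'Match' case has and every 'No match' case lacks is: material is wood.
(count=6, material=wood, color=white, weight=6): material is wood — has this property, so Match.
(count=12, material=metal, color=white, weight=3): material is metal — fails the rule, so No match.
(count=10, material=plastic, color=white, weight=17): material is plastic — fails the rule, so No match.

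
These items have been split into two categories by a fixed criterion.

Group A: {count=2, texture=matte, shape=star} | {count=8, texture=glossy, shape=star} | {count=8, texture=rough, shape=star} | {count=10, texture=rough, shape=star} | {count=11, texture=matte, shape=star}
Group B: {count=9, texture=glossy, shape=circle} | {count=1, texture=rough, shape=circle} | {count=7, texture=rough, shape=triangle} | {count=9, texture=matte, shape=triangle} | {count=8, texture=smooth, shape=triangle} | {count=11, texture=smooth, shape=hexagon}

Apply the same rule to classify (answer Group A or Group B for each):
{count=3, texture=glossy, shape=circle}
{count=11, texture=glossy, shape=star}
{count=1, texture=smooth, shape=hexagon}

The rule appears to be: shape is star.
{count=3, texture=glossy, shape=circle}: shape is circle, doesn't match → Group B. {count=11, texture=glossy, shape=star}: shape is star, matches → Group A. {count=1, texture=smooth, shape=hexagon}: shape is hexagon, doesn't match → Group B.

Group B, Group A, Group B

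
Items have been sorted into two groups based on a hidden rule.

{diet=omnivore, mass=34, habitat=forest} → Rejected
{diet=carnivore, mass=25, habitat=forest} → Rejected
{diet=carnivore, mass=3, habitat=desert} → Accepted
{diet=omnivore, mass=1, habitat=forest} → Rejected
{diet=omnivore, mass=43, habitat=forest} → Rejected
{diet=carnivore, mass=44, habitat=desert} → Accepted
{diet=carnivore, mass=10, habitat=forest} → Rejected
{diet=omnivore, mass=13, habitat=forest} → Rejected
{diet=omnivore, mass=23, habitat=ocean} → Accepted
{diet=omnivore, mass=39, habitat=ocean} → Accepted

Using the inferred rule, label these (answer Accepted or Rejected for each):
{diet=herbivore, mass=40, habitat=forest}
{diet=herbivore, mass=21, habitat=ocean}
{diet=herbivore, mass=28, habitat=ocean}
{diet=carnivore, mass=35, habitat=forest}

Rejected, Accepted, Accepted, Rejected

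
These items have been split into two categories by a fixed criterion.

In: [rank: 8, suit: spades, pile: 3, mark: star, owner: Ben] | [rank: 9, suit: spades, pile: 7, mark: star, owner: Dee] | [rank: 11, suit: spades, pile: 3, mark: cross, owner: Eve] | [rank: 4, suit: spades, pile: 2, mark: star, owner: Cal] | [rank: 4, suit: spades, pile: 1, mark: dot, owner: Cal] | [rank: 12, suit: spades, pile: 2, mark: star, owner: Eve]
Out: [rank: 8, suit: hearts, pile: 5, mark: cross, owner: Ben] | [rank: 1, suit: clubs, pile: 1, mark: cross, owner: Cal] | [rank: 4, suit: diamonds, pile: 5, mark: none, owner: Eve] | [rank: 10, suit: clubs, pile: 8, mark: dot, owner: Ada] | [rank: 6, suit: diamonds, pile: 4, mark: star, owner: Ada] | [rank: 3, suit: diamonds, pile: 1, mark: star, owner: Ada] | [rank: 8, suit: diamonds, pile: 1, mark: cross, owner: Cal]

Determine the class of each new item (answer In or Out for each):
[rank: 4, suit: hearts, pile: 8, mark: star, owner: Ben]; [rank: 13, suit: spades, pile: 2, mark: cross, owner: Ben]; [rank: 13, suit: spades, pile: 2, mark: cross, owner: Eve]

Out, In, In

Comparing the two groups points to one rule — suit is spades.
[rank: 4, suit: hearts, pile: 8, mark: star, owner: Ben]: suit is hearts, does not fit → Out.
[rank: 13, suit: spades, pile: 2, mark: cross, owner: Ben]: suit is spades, has this property → In.
[rank: 13, suit: spades, pile: 2, mark: cross, owner: Eve]: suit is spades, has this property → In.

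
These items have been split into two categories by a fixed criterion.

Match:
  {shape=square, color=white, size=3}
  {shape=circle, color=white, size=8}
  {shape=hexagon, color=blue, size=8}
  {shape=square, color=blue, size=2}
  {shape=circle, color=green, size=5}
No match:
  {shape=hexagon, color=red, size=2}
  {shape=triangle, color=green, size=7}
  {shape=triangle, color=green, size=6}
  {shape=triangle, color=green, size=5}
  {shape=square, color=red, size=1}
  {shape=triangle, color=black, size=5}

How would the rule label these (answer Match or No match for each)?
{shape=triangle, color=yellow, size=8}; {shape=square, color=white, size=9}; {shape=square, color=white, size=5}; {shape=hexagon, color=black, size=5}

The pattern is that an item is 'Match' exactly when: shape is not triangle AND color is not red.
{shape=triangle, color=yellow, size=8}: shape is triangle, color is yellow — doesn't qualify, so No match. {shape=square, color=white, size=9}: shape is square, color is white — fits, so Match. {shape=square, color=white, size=5}: shape is square, color is white — fits, so Match. {shape=hexagon, color=black, size=5}: shape is hexagon, color is black — fits, so Match.

No match, Match, Match, Match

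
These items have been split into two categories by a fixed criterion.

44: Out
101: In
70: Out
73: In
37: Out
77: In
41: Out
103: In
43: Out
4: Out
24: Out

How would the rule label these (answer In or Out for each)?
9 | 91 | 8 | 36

Out, In, Out, Out

The common property of the 'In' items is: at least 73. No 'Out' item has it.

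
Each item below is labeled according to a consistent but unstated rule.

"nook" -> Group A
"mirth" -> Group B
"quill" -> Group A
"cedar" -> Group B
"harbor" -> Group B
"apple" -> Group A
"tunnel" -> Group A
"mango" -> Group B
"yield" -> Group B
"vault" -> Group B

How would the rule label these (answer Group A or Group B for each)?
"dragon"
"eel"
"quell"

Comparing the two groups points to one rule — has a double letter.
"dragon": no doubled letter, does not fit → Group B. "eel": 'ee' doubled, qualifies → Group A. "quell": 'll' doubled, qualifies → Group A.

Group B, Group A, Group A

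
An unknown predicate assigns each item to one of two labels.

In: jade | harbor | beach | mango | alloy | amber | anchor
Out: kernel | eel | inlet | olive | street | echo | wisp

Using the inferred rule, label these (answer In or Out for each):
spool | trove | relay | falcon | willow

Out, Out, In, In, Out

The pattern is that an item is 'In' exactly when: contains 'a'.
spool — no 'a', hence Out. trove — no 'a', hence Out. relay — has 'a', hence In. falcon — has 'a', hence In. willow — no 'a', hence Out.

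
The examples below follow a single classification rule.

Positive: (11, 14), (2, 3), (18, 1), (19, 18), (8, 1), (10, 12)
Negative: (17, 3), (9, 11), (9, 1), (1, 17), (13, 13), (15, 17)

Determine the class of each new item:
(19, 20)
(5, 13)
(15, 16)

All 'Positive' examples share one property — product is even — and every 'Negative' example lacks it.

Positive, Negative, Positive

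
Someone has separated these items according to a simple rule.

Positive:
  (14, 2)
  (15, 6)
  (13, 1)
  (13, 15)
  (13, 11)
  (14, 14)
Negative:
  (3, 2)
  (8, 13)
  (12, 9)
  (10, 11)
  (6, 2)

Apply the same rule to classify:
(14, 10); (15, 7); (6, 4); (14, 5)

Positive, Positive, Negative, Positive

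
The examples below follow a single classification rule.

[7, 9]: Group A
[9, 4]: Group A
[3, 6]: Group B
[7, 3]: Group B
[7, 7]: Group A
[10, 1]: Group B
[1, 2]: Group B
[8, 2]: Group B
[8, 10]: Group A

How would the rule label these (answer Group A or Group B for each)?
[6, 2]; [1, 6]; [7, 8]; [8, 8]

The common property of the 'Group A' items is: sum ≥ 13. No 'Group B' item has it.
[6, 2]: 6+2 = 8 — does not fit, so Group B. [1, 6]: 1+6 = 7 — does not fit, so Group B. [7, 8]: 7+8 = 15 — matches, so Group A. [8, 8]: 8+8 = 16 — matches, so Group A.

Group B, Group B, Group A, Group A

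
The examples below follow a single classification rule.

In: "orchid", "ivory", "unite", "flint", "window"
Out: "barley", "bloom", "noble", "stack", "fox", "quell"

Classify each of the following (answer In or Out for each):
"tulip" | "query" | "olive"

In, Out, In

The classifier is using: contains 'i'.
"tulip": has 'i' — qualifies, so In.
"query": no 'i' — fails this test, so Out.
"olive": has 'i' — qualifies, so In.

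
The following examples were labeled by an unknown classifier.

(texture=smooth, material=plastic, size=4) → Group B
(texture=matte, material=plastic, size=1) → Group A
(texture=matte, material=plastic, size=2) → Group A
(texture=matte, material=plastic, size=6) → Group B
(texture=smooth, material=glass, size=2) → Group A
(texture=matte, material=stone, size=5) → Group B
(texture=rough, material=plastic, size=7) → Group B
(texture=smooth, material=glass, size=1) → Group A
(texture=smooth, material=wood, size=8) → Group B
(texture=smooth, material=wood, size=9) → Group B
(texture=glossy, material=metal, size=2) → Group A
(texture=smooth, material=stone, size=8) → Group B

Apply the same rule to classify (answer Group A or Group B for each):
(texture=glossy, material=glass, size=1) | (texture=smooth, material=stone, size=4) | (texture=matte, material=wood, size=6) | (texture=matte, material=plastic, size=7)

The rule appears to be: size ≤ 2.

Group A, Group B, Group B, Group B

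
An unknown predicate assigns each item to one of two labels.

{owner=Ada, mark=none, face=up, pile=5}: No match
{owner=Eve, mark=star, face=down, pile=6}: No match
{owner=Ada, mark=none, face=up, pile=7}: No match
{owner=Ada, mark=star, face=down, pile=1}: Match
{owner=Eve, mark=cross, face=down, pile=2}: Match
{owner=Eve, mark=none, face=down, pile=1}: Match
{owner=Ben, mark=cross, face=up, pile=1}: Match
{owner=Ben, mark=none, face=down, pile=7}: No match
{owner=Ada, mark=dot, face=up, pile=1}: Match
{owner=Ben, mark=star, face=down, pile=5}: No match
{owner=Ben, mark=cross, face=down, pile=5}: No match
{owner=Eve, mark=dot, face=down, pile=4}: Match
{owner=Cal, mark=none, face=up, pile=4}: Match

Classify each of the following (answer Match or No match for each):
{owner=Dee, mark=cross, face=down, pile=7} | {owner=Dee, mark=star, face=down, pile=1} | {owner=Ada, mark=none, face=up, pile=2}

No match, Match, Match

The classifier is using: pile ≤ 4.
{owner=Dee, mark=cross, face=down, pile=7} — pile = 7, hence No match.
{owner=Dee, mark=star, face=down, pile=1} — pile = 1, hence Match.
{owner=Ada, mark=none, face=up, pile=2} — pile = 2, hence Match.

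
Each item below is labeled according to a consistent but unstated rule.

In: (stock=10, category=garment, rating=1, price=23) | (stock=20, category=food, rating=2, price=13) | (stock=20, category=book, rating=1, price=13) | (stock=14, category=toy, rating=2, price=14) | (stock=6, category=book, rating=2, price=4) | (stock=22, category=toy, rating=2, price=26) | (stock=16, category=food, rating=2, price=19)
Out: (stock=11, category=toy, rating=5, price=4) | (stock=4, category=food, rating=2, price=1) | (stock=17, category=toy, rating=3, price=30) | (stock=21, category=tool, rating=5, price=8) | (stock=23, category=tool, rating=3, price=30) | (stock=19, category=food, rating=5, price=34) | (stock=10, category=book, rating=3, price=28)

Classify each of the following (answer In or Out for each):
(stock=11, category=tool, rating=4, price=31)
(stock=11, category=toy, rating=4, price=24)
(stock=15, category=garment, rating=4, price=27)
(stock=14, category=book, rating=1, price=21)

Out, Out, Out, In

Rule: rating ≤ 2 AND price ≥ 4. This holds for each 'In' example and fails for each 'Out' one.
(stock=11, category=tool, rating=4, price=31): Out (rating = 4, price = 31).
(stock=11, category=toy, rating=4, price=24): Out (rating = 4, price = 24).
(stock=15, category=garment, rating=4, price=27): Out (rating = 4, price = 27).
(stock=14, category=book, rating=1, price=21): In (rating = 1, price = 21).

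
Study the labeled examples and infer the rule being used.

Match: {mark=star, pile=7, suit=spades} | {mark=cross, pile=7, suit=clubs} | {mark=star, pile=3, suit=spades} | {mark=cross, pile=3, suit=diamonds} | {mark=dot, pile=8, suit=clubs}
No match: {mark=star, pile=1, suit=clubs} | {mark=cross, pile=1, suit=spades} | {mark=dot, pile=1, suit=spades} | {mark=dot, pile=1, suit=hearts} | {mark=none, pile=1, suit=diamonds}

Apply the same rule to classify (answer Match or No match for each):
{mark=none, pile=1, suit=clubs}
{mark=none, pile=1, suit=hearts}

No match, No match

Every 'Match' example satisfies: pile ≥ 3. None of the 'No match' examples do.
No match: {mark=none, pile=1, suit=clubs}, since pile = 1. No match: {mark=none, pile=1, suit=hearts}, since pile = 1.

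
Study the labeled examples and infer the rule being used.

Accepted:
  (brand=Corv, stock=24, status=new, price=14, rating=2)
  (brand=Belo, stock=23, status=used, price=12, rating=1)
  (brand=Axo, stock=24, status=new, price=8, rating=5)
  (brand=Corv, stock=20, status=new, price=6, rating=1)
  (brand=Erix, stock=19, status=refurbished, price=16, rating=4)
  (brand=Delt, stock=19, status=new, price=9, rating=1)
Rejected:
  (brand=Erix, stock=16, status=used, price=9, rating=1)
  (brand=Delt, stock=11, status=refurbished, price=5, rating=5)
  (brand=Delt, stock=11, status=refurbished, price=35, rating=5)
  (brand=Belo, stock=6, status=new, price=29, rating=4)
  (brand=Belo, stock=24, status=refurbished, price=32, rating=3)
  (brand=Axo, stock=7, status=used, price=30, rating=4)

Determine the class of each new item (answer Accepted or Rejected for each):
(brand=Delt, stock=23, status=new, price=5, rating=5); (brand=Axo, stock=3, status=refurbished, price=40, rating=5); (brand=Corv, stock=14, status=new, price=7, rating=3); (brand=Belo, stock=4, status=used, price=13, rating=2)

Accepted, Rejected, Rejected, Rejected

The common property of the 'Accepted' items is: price ≤ 16 AND stock ≥ 19. No 'Rejected' item has it.
(brand=Delt, stock=23, status=new, price=5, rating=5): price = 5, stock = 23 — qualifies, so Accepted.
(brand=Axo, stock=3, status=refurbished, price=40, rating=5): price = 40, stock = 3 — does not satisfy this, so Rejected.
(brand=Corv, stock=14, status=new, price=7, rating=3): price = 7, stock = 14 — does not satisfy this, so Rejected.
(brand=Belo, stock=4, status=used, price=13, rating=2): price = 13, stock = 4 — does not satisfy this, so Rejected.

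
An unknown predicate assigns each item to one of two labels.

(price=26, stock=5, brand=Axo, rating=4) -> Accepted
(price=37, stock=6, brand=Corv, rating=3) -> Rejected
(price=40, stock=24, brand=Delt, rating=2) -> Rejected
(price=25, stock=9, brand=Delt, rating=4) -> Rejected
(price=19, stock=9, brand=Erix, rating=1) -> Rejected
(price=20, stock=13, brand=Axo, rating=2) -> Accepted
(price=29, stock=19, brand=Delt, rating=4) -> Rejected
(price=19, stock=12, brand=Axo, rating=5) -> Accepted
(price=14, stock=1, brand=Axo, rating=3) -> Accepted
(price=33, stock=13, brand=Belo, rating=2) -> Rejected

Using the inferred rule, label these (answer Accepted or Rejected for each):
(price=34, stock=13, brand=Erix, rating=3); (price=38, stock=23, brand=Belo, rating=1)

The simplest hypothesis consistent with all the labels is: brand is Axo.
(price=34, stock=13, brand=Erix, rating=3) — brand is Erix, hence Rejected.
(price=38, stock=23, brand=Belo, rating=1) — brand is Belo, hence Rejected.

Rejected, Rejected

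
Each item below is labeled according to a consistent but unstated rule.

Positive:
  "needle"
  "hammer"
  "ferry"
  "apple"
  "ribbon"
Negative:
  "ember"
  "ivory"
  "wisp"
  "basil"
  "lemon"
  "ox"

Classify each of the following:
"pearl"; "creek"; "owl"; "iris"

Comparing the two groups points to one rule — has a double letter.
"pearl": no doubled letter — lacks this property, so Negative.
"creek": 'ee' doubled — fits, so Positive.
"owl": no doubled letter — lacks this property, so Negative.
"iris": no doubled letter — lacks this property, so Negative.

Negative, Positive, Negative, Negative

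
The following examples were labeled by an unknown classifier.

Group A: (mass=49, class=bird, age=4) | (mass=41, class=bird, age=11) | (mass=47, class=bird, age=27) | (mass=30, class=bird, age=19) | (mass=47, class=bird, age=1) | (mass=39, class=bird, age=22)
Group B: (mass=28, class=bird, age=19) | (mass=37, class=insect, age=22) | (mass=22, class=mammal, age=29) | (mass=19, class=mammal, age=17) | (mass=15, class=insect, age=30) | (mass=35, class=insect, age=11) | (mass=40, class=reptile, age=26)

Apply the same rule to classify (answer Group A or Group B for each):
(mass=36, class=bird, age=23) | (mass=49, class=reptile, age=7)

Group A, Group B

The simplest hypothesis consistent with all the labels is: class is bird AND mass ≥ 30.
Group A: (mass=36, class=bird, age=23), since class is bird, mass = 36. Group B: (mass=49, class=reptile, age=7), since class is reptile, mass = 49.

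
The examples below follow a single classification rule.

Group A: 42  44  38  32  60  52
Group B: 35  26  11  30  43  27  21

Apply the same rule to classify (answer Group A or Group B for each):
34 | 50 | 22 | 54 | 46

The classifier is using: even AND at least 32.

Group A, Group A, Group B, Group A, Group A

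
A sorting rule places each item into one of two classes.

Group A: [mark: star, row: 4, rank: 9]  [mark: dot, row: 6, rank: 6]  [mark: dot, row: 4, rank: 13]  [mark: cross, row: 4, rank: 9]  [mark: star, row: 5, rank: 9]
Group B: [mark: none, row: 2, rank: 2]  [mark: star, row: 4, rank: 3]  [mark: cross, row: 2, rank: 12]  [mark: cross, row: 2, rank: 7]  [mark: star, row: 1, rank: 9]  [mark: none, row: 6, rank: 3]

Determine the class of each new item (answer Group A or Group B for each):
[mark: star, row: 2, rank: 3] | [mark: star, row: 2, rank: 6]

Group B, Group B

All 'Group A' examples share one property — row ≥ 4 AND rank ≥ 6 — and every 'Group B' example lacks it.
[mark: star, row: 2, rank: 3] → row = 2, rank = 3 → Group B.
[mark: star, row: 2, rank: 6] → row = 2, rank = 6 → Group B.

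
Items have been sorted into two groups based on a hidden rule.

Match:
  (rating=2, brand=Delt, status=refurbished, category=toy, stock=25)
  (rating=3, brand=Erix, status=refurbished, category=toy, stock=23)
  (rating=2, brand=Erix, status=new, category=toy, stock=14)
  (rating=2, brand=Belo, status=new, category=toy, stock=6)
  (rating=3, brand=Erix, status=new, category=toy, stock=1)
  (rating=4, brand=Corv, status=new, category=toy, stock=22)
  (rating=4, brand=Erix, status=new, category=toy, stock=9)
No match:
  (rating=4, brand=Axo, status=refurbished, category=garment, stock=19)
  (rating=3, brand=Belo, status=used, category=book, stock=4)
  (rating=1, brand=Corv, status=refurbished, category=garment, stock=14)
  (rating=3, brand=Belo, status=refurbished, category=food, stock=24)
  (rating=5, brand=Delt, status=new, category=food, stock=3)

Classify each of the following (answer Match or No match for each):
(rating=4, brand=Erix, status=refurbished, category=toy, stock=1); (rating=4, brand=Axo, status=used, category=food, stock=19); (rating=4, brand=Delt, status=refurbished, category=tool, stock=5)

Checking candidate rules against both groups, what survives is: category is toy.
(rating=4, brand=Erix, status=refurbished, category=toy, stock=1) → category is toy → Match.
(rating=4, brand=Axo, status=used, category=food, stock=19) → category is food → No match.
(rating=4, brand=Delt, status=refurbished, category=tool, stock=5) → category is tool → No match.

Match, No match, No match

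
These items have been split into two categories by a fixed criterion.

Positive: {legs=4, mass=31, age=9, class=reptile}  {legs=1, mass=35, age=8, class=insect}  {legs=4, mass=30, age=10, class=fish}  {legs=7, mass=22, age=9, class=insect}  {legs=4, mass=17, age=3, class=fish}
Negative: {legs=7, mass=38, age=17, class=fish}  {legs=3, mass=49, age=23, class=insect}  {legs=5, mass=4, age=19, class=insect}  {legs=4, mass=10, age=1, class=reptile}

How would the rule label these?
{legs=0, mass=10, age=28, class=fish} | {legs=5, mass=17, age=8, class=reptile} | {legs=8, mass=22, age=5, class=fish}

Negative, Positive, Positive

The rule appears to be: age ≥ 3 AND age ≤ 10.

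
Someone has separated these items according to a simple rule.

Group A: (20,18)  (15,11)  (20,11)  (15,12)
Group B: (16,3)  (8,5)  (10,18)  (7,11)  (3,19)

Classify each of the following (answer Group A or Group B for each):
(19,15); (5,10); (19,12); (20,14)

The rule appears to be: min ≥ 11.
(19,15): Group A (min 15). (5,10): Group B (min 5). (19,12): Group A (min 12). (20,14): Group A (min 14).

Group A, Group B, Group A, Group A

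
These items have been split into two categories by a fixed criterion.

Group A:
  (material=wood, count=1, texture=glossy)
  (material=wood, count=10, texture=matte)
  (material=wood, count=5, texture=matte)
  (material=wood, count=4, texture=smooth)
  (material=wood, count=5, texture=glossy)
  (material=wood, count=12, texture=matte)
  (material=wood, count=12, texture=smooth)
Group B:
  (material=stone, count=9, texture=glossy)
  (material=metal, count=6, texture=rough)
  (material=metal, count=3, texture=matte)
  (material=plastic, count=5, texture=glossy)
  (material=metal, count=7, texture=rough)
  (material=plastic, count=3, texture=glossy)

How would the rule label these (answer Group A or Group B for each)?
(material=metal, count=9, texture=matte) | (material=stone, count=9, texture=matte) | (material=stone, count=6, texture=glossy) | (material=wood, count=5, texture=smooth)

The rule appears to be: material is wood.
(material=metal, count=9, texture=matte): Group B (material is metal).
(material=stone, count=9, texture=matte): Group B (material is stone).
(material=stone, count=6, texture=glossy): Group B (material is stone).
(material=wood, count=5, texture=smooth): Group A (material is wood).

Group B, Group B, Group B, Group A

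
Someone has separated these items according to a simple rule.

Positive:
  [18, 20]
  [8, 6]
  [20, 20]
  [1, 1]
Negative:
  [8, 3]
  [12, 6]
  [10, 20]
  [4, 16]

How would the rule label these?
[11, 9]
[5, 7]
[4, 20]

Positive, Positive, Negative

'Positive' ⟺ |first − second| ≤ 2.
[11, 9]: |11−9| = 2, satisfies this → Positive. [5, 7]: |5−7| = 2, satisfies this → Positive. [4, 20]: |4−20| = 16, does not satisfy this → Negative.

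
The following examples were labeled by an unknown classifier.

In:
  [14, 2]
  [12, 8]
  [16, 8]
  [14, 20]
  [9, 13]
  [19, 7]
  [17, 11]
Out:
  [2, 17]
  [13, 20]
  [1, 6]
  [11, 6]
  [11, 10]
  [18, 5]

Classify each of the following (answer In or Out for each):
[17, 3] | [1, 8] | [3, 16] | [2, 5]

In, Out, Out, Out

A rule that fits every label: sum is even — true of each 'In' example, false of each 'Out' one.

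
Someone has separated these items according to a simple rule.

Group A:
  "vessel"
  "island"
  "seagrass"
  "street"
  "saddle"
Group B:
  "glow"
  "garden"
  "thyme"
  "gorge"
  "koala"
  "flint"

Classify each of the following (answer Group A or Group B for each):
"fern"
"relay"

The common property of the 'Group A' items is: contains 's'. No 'Group B' item has it.
"fern" — no 's', hence Group B.
"relay" — no 's', hence Group B.

Group B, Group B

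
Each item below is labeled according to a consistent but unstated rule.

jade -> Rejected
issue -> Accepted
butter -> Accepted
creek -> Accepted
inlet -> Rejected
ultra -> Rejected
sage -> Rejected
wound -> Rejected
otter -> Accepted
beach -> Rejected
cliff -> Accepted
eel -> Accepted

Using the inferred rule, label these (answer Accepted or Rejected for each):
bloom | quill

Every 'Accepted' example satisfies: has a double letter. None of the 'Rejected' examples do.
Accepted: bloom, since 'oo' doubled. Accepted: quill, since 'll' doubled.

Accepted, Accepted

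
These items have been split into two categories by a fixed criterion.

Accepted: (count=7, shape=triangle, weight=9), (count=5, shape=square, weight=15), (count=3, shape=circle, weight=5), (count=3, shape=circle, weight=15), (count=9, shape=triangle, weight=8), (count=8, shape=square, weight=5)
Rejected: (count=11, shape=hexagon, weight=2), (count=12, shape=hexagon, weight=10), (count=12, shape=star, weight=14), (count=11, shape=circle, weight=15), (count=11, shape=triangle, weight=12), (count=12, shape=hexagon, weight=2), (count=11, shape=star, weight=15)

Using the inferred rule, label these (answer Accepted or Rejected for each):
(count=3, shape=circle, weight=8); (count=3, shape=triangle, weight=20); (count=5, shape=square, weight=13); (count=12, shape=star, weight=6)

Rule: count ≤ 9. This holds for each 'Accepted' example and fails for each 'Rejected' one.

Accepted, Accepted, Accepted, Rejected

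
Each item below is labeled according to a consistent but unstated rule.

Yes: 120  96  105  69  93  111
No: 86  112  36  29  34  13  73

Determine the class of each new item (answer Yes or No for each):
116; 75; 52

The simplest hypothesis consistent with all the labels is: multiple of 3 AND at least 69.
116: 116 = 3·38 + 2, 116 ≥ 69, does not satisfy this → No.
75: 75 = 3·25, 75 ≥ 69, satisfies this → Yes.
52: 52 = 3·17 + 1, 52 < 69, does not satisfy this → No.

No, Yes, No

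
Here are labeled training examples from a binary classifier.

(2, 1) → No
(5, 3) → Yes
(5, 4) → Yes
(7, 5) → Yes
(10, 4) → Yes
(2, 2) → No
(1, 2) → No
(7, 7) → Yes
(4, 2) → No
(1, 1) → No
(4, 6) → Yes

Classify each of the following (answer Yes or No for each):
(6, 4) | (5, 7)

Yes, Yes

All 'Yes' examples share one property — sum ≥ 8 — and every 'No' example lacks it.
(6, 4) — 6+4 = 10, hence Yes.
(5, 7) — 5+7 = 12, hence Yes.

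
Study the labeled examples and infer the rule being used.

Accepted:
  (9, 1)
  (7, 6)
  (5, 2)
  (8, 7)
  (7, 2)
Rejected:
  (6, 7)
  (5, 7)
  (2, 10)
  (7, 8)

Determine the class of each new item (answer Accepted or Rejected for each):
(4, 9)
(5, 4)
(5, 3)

Rejected, Accepted, Accepted

Rule: first > second. This holds for each 'Accepted' example and fails for each 'Rejected' one.
(4, 9) → 4 < 9 → Rejected.
(5, 4) → 5 > 4 → Accepted.
(5, 3) → 5 > 3 → Accepted.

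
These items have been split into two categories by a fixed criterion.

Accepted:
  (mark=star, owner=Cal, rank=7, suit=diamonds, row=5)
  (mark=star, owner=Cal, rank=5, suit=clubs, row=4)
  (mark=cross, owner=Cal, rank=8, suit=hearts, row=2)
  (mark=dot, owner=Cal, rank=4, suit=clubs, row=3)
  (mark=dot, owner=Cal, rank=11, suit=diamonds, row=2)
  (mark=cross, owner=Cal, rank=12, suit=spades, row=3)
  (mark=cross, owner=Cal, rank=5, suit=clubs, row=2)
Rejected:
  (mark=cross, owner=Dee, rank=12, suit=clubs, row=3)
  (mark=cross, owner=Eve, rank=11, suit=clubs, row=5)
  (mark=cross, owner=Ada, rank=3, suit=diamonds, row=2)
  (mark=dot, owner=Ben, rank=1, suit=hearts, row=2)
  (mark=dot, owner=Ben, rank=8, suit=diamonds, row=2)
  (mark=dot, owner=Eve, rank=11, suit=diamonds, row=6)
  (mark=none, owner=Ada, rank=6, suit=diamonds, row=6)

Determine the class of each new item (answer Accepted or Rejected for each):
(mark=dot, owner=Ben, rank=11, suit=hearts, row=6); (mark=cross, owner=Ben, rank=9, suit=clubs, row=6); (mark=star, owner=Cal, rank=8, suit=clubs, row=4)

Rejected, Rejected, Accepted

The simplest hypothesis consistent with all the labels is: owner is Cal.
(mark=dot, owner=Ben, rank=11, suit=hearts, row=6): owner is Ben, fails the rule → Rejected.
(mark=cross, owner=Ben, rank=9, suit=clubs, row=6): owner is Ben, fails the rule → Rejected.
(mark=star, owner=Cal, rank=8, suit=clubs, row=4): owner is Cal, qualifies → Accepted.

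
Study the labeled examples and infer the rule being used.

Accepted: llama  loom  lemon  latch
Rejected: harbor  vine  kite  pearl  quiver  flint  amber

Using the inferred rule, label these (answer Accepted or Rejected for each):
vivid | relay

Rejected, Rejected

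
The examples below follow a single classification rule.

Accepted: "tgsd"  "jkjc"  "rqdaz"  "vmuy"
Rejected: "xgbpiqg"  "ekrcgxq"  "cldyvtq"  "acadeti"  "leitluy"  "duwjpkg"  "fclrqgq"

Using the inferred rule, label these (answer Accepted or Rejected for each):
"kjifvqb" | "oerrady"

Rejected, Rejected

Every 'Accepted' example satisfies: length ≤ 5. None of the 'Rejected' examples do.
"kjifvqb" — length 7, hence Rejected.
"oerrady" — length 7, hence Rejected.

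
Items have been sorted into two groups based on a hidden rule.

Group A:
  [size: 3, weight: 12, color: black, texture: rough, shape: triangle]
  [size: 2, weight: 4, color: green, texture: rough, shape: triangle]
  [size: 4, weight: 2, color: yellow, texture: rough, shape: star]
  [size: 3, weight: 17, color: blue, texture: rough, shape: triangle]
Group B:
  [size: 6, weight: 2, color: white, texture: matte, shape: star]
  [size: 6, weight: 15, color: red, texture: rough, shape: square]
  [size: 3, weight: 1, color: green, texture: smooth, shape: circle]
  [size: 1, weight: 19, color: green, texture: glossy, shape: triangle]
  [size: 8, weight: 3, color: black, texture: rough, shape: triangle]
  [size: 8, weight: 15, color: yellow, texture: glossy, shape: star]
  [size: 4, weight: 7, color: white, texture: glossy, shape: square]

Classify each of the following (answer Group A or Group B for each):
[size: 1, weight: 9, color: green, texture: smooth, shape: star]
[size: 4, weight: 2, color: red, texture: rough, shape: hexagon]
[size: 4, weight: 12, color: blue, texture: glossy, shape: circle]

The distinguishing property — texture is rough AND size ≤ 4 — holds for all the 'Group A' cases and none of the 'Group B' cases.
[size: 1, weight: 9, color: green, texture: smooth, shape: star]: Group B (texture is smooth, size = 1).
[size: 4, weight: 2, color: red, texture: rough, shape: hexagon]: Group A (texture is rough, size = 4).
[size: 4, weight: 12, color: blue, texture: glossy, shape: circle]: Group B (texture is glossy, size = 4).

Group B, Group A, Group B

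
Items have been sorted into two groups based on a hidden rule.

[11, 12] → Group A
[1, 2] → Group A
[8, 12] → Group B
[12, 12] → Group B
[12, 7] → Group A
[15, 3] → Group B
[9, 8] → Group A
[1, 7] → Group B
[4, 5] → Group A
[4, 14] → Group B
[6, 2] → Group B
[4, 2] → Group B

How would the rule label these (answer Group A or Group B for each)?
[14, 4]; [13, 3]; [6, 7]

Group B, Group B, Group A

The distinguishing property — sum is odd — holds for all the 'Group A' cases and none of the 'Group B' cases.
[14, 4] — 14+4 = 18, hence Group B. [13, 3] — 13+3 = 16, hence Group B. [6, 7] — 6+7 = 13, hence Group A.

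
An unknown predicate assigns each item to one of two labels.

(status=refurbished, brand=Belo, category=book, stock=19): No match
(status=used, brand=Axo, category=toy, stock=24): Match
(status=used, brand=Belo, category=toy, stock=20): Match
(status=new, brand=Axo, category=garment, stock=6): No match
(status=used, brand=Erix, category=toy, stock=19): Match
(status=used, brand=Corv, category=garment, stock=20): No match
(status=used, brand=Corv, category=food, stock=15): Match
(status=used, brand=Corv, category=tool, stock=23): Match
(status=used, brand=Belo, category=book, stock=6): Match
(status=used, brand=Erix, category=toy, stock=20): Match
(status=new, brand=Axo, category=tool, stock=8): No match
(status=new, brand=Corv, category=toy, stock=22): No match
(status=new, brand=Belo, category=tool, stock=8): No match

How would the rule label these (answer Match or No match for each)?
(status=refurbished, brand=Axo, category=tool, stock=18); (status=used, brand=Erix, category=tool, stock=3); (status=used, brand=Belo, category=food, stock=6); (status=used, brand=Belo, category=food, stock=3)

No match, Match, Match, Match

The distinguishing property — category is not garment AND status is used — holds for all the 'Match' cases and none of the 'No match' cases.
(status=refurbished, brand=Axo, category=tool, stock=18) — category is tool, status is refurbished, hence No match. (status=used, brand=Erix, category=tool, stock=3) — category is tool, status is used, hence Match. (status=used, brand=Belo, category=food, stock=6) — category is food, status is used, hence Match. (status=used, brand=Belo, category=food, stock=3) — category is food, status is used, hence Match.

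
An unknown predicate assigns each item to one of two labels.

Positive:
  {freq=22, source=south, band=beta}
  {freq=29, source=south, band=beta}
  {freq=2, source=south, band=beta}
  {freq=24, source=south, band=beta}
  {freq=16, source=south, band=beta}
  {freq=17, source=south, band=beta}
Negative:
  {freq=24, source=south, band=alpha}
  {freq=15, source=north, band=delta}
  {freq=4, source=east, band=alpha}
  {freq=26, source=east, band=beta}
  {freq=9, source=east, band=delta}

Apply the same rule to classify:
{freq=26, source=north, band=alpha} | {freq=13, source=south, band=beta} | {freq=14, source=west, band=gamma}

The simplest hypothesis consistent with all the labels is: band is beta AND source is south.
Negative: {freq=26, source=north, band=alpha}, since band is alpha, source is north.
Positive: {freq=13, source=south, band=beta}, since band is beta, source is south.
Negative: {freq=14, source=west, band=gamma}, since band is gamma, source is west.

Negative, Positive, Negative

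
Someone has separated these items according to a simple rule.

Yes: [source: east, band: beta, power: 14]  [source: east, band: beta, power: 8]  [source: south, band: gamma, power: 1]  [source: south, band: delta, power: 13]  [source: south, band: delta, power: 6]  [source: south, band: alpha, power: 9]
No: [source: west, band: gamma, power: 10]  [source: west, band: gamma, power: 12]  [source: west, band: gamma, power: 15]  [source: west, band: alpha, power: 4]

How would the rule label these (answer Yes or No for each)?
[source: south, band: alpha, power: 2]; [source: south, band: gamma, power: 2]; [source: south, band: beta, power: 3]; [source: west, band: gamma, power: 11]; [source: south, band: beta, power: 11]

Comparing the two groups points to one rule — source is not west.
[source: south, band: alpha, power: 2] — source is south, hence Yes. [source: south, band: gamma, power: 2] — source is south, hence Yes. [source: south, band: beta, power: 3] — source is south, hence Yes. [source: west, band: gamma, power: 11] — source is west, hence No. [source: south, band: beta, power: 11] — source is south, hence Yes.

Yes, Yes, Yes, No, Yes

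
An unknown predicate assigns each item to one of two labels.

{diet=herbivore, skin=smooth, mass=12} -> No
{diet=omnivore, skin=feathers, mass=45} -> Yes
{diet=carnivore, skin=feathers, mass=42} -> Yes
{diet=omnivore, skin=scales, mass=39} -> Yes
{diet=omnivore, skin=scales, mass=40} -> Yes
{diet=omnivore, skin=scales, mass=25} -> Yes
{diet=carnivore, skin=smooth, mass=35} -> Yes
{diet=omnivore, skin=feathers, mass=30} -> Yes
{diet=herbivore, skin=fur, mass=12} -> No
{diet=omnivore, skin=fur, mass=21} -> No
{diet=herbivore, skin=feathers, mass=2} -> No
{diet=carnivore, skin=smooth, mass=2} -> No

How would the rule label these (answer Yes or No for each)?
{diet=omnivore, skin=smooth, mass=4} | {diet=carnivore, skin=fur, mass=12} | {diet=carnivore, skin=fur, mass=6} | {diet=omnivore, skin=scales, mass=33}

No, No, No, Yes

The distinguishing property — mass ≥ 25 — holds for all the 'Yes' cases and none of the 'No' cases.
{diet=omnivore, skin=smooth, mass=4}: No (mass = 4). {diet=carnivore, skin=fur, mass=12}: No (mass = 12). {diet=carnivore, skin=fur, mass=6}: No (mass = 6). {diet=omnivore, skin=scales, mass=33}: Yes (mass = 33).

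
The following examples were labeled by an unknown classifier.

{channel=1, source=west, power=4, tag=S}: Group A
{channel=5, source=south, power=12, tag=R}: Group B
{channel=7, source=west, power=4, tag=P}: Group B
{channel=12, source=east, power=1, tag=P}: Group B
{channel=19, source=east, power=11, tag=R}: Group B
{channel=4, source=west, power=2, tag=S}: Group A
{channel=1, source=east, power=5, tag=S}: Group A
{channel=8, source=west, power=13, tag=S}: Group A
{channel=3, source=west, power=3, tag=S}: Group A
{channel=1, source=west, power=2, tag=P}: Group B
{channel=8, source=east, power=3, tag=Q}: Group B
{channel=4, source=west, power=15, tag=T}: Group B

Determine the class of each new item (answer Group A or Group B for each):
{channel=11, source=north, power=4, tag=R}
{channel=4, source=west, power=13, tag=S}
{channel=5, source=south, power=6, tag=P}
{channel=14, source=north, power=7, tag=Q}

Group B, Group A, Group B, Group B

The simplest hypothesis consistent with all the labels is: tag is S.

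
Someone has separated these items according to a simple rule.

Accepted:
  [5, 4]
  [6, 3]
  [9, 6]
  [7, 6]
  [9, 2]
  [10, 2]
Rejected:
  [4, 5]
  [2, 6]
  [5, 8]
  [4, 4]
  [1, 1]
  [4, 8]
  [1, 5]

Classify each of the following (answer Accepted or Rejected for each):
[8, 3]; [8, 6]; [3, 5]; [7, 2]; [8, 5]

Accepted, Accepted, Rejected, Accepted, Accepted

'Accepted' ⟺ first > second.
Accepted: [8, 3], since 8 > 3.
Accepted: [8, 6], since 8 > 6.
Rejected: [3, 5], since 3 < 5.
Accepted: [7, 2], since 7 > 2.
Accepted: [8, 5], since 8 > 5.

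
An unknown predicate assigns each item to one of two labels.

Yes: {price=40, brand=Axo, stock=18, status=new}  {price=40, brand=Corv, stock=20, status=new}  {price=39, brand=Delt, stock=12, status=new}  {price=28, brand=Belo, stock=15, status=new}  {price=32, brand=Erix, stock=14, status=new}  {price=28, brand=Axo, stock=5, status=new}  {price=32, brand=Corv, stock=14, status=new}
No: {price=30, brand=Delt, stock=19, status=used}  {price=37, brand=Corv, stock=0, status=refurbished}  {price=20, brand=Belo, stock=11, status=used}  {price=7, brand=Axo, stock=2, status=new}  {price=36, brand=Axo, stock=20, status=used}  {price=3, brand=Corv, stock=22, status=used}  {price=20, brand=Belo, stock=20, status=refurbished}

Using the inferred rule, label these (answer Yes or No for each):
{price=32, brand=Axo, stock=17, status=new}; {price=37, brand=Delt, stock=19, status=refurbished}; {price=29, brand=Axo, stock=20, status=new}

Rule: status is new AND stock ≥ 5. This holds for each 'Yes' example and fails for each 'No' one.

Yes, No, Yes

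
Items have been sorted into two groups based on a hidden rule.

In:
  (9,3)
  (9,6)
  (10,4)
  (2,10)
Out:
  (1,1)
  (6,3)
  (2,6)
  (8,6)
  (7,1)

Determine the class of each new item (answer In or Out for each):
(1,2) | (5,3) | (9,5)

Every 'In' example satisfies: max ≥ 9. None of the 'Out' examples do.
(1,2): Out (max 2).
(5,3): Out (max 5).
(9,5): In (max 9).

Out, Out, In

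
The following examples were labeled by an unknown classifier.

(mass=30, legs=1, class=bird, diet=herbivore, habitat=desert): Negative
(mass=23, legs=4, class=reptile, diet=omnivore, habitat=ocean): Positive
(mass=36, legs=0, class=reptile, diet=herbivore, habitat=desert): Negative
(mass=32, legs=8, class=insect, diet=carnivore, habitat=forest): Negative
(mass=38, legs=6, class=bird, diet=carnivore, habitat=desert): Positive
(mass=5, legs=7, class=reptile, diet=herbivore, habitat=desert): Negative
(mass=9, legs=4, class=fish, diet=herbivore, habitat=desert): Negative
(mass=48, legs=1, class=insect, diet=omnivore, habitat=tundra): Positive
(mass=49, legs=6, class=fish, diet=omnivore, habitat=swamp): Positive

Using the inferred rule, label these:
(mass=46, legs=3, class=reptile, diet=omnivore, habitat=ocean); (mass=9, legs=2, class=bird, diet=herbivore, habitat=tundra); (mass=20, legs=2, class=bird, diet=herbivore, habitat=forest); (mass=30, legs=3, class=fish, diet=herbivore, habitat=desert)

The distinguishing property — diet is omnivore OR legs = 6 — holds for all the 'Positive' cases and none of the 'Negative' cases.
(mass=46, legs=3, class=reptile, diet=omnivore, habitat=ocean): Positive (diet is omnivore, legs = 3). (mass=9, legs=2, class=bird, diet=herbivore, habitat=tundra): Negative (diet is herbivore, legs = 2). (mass=20, legs=2, class=bird, diet=herbivore, habitat=forest): Negative (diet is herbivore, legs = 2). (mass=30, legs=3, class=fish, diet=herbivore, habitat=desert): Negative (diet is herbivore, legs = 3).

Positive, Negative, Negative, Negative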